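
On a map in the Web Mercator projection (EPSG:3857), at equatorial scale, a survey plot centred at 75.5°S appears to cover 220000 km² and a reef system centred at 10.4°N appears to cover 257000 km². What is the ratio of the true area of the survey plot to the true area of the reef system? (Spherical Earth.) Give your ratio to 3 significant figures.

0.0555

On Mercator the areal scale is sec²φ, so true area = apparent × cos²φ.
True area of survey plot: 220000 × cos²(75.5°) = 220000 × 0.06269 = 13790 km².
True area of reef system: 257000 × cos²(10.4°) = 257000 × 0.9674 = 248600 km².
Ratio = 13790 / 248600 ≈ 0.0555.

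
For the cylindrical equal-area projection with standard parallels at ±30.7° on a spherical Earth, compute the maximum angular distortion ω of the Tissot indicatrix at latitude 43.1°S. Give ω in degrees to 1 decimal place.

18.7°

A cylindrical equal-area projection with standard parallel φ₀ has meridian scale h = cos φ / cos φ₀ and parallel scale k = cos φ₀ / cos φ (so areas are preserved, h·k = 1).
At 43.1°: h = 0.8492, k = 1.178; principal scales a = 1.178, b = 0.8492.
sin(ω/2) = (a − b)/(a + b) = 0.3284/2.027 = 0.1621, so ω = 2 arcsin(0.1621) ≈ 18.7°.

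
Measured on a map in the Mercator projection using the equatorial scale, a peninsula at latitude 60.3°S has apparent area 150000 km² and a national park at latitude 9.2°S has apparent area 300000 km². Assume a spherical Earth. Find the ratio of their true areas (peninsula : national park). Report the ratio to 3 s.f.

Mercator's areal exaggeration is sec²φ; hence true area = (apparent area) · cos²φ.
True area of peninsula: 150000 × cos²(60.3°) = 150000 × 0.2455 = 36820 km².
True area of national park: 300000 × cos²(9.2°) = 300000 × 0.9744 = 292300 km².
Ratio = 36820 / 292300 ≈ 0.126.

0.126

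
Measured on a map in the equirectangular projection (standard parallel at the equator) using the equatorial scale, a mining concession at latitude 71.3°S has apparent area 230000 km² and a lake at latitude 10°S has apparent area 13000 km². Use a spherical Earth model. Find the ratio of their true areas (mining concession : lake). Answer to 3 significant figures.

On the plate carrée, areal scale = h·k = 1 × sec φ, so true area = apparent × cos φ.
True area of mining concession: 230000 × cos(71.3°) = 230000 × 0.3206 = 73740 km².
True area of lake: 13000 × cos(10°) = 13000 × 0.9848 = 12800 km².
Ratio = 73740 / 12800 ≈ 5.76.

5.76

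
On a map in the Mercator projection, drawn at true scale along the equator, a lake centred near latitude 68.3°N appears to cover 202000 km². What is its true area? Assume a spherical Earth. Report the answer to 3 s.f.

The Mercator projection is conformal; its linear scale factor is the same in every direction and equals sec φ = 1/cos φ.
Areal scale = k² = sec²φ = 1/cos²(68.3°) = 1/0.3697² = 7.315.
True area = apparent / (areal scale) = 202000 / 7.315 ≈ 27600 km².

27600 km²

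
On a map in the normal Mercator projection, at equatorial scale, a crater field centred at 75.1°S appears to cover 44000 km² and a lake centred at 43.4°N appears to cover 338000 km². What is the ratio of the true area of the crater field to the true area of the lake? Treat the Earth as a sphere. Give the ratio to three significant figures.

0.0163

Mercator's areal exaggeration is sec²φ; hence true area = (apparent area) · cos²φ.
True area of crater field: 44000 × cos²(75.1°) = 44000 × 0.06612 = 2909 km².
True area of lake: 338000 × cos²(43.4°) = 338000 × 0.5279 = 178400 km².
Ratio = 2909 / 178400 ≈ 0.0163.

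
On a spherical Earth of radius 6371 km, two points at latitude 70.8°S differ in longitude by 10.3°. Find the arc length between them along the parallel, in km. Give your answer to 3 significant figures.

Arc length along a parallel = R cos φ · Δλ (with Δλ in radians).
= 6371 × cos 70.8° × (10.3° × π/180) = 6371 × 0.3289 × 0.1798 ≈ 377 km.

377 km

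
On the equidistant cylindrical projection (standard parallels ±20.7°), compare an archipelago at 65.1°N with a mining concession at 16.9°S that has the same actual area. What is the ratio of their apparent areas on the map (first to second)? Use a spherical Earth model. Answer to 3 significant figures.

2.27

In the equirectangular projection with standard parallel φ₀ = 20.7° (x = Rλ cos φ₀, y = Rφ), meridians are true-scale (h = 1) and the parallel scale is k = cos φ₀ / cos φ.
Areal scale at 65.1°: h·k = 1.000 × 2.222 = 2.222.
Areal scale at 16.9°: h·k = 1.000 × 0.9777 = 0.9777.
Ratio = 2.222/0.9777 ≈ 2.27.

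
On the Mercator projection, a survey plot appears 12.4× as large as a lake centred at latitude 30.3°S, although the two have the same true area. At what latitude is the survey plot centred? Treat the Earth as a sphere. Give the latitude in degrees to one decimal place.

Mercator areal scale is sec²φ, so apparent-area ratio = sec²φ₁ / sec²φ₂ = cos²φ₂ / cos²φ₁.
cos²φ₂ / cos²φ₁ = 12.4  ⇒  cos φ₁ = cos 30.3° / √12.4 = 0.8634/3.521 = 0.2452.
φ₁ = arccos(0.2452) ≈ 75.8°.

75.8°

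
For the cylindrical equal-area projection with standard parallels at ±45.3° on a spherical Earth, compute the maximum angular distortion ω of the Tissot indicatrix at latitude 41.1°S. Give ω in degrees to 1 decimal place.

7.9°

Cylindrical equal-area (φ₀ = 45.3°): h = cos φ / cos 45.3° along meridians, k = cos 45.3° / cos φ along parallels; h·k = 1.
At 41.1°: h = 1.071, k = 0.9334; principal scales a = 1.071, b = 0.9334.
sin(ω/2) = (a − b)/(a + b) = 0.1379/2.005 = 0.06879, so ω = 2 arcsin(0.06879) ≈ 7.9°.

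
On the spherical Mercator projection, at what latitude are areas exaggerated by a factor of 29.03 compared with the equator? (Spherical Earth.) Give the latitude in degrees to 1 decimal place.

79.3°

Mercator areal scale is sec²φ.
sec²φ = 29.03  ⇒  cos²φ = 0.03445  ⇒  cos φ = 0.1856.
φ = arccos(0.1856) ≈ 79.3°.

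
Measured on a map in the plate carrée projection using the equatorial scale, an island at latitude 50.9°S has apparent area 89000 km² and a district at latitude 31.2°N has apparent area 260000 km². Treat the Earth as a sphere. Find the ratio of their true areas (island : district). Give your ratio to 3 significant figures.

Plate carrée has h = 1 and k = sec φ, giving areal scale sec φ; true area = (apparent area) · cos φ.
True area of island: 89000 × cos(50.9°) = 89000 × 0.6307 = 56130 km².
True area of district: 260000 × cos(31.2°) = 260000 × 0.8554 = 222400 km².
Ratio = 56130 / 222400 ≈ 0.252.

0.252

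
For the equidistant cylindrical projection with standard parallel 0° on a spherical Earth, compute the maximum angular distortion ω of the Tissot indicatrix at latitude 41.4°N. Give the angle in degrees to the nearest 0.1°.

Plate carrée maps x = Rλ, y = Rφ. The meridian scale is h = 1 and the parallel scale is k = 1/cos φ = sec φ.
At 41.4°: h = 1.000, k = 1.333; principal scales a = 1.333, b = 1.000.
sin(ω/2) = (a − b)/(a + b) = 0.3331/2.333 = 0.1428, so ω = 2 arcsin(0.1428) ≈ 16.4°.

16.4°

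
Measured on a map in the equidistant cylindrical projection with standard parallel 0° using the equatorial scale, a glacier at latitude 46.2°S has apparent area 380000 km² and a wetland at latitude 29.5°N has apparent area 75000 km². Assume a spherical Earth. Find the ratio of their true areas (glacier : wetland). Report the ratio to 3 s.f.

4.03

Plate carrée has h = 1 and k = sec φ, giving areal scale sec φ; true area = (apparent area) · cos φ.
True area of glacier: 380000 × cos(46.2°) = 380000 × 0.6921 = 263000 km².
True area of wetland: 75000 × cos(29.5°) = 75000 × 0.8704 = 65280 km².
Ratio = 263000 / 65280 ≈ 4.03.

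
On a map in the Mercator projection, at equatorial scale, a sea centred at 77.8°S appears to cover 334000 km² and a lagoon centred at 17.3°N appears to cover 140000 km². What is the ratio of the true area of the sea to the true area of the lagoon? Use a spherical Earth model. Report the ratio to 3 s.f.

0.117

Mercator's areal exaggeration is sec²φ; hence true area = (apparent area) · cos²φ.
True area of sea: 334000 × cos²(77.8°) = 334000 × 0.04466 = 14920 km².
True area of lagoon: 140000 × cos²(17.3°) = 140000 × 0.9116 = 127600 km².
Ratio = 14920 / 127600 ≈ 0.117.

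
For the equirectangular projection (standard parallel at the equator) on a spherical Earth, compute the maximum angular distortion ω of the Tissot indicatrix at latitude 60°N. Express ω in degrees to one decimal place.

38.9°

For the equirectangular projection with φ₀ = 0 (plate carrée), h = 1 along meridians and k = sec φ along parallels.
At 60°: h = 1.000, k = 2.000; principal scales a = 2.000, b = 1.000.
sin(ω/2) = (a − b)/(a + b) = 1.0000/3.000 = 0.3333, so ω = 2 arcsin(0.3333) ≈ 38.9°.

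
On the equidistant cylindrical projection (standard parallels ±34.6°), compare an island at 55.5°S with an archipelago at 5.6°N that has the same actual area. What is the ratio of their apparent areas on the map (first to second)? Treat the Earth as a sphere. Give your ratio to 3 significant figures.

With standard parallel φ₀ = 34.6°, the equirectangular projection gives x = Rλ cos φ₀, y = Rφ, so h = 1 and k = cos 34.6° / cos φ.
Areal scale at 55.5°: h·k = 1.000 × 1.453 = 1.453.
Areal scale at 5.6°: h·k = 1.000 × 0.8271 = 0.8271.
Ratio = 1.453/0.8271 ≈ 1.76.

1.76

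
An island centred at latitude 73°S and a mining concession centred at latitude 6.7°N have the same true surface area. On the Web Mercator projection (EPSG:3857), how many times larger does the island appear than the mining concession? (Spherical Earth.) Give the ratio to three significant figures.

11.5

Mercator areal scale is sec²φ.
At 73°: sec²(73°) = 1/0.2924² = 11.70.
At 6.7°: sec²(6.7°) = 1/0.9932² = 1.014.
Ratio = 11.70/1.014 = cos²(6.7°)/cos²(73°) ≈ 11.5.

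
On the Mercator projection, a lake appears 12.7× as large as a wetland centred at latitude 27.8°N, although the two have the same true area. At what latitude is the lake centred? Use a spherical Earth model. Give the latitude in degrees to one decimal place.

75.6°

Mercator areal scale is sec²φ, so apparent-area ratio = sec²φ₁ / sec²φ₂ = cos²φ₂ / cos²φ₁.
cos²φ₂ / cos²φ₁ = 12.7  ⇒  cos φ₁ = cos 27.8° / √12.7 = 0.8846/3.564 = 0.2482.
φ₁ = arccos(0.2482) ≈ 75.6°.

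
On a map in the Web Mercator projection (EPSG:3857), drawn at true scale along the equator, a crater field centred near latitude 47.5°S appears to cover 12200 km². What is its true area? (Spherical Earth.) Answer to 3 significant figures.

For Mercator, h = k = sec φ (a conformal cylindrical projection has a single point scale, 1/cos φ).
Areal scale = k² = sec²φ = 1/cos²(47.5°) = 1/0.6756² = 2.191.
True area = apparent / (areal scale) = 12200 / 2.191 ≈ 5570 km².

5570 km²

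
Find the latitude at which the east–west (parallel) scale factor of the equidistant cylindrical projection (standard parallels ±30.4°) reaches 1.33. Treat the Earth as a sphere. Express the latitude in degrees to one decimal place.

The equidistant cylindrical projection with φ₀ = 30.4° has h = 1 (meridians true) and k = cos φ₀ / cos φ along parallels.
k = cos φ₀ / cos φ = 1.33  ⇒  cos φ = cos 30.4° / 1.33 = 0.6485.
φ = arccos(0.6485) ≈ 49.6°.

49.6°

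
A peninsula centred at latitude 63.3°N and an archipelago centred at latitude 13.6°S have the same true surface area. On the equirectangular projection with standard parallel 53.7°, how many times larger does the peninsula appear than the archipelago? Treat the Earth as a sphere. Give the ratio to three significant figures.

With standard parallel φ₀ = 53.7°, the equirectangular projection gives x = Rλ cos φ₀, y = Rφ, so h = 1 and k = cos 53.7° / cos φ.
Areal scale at 63.3°: h·k = 1.000 × 1.318 = 1.318.
Areal scale at 13.6°: h·k = 1.000 × 0.6091 = 0.6091.
Ratio = 1.318/0.6091 ≈ 2.16.

2.16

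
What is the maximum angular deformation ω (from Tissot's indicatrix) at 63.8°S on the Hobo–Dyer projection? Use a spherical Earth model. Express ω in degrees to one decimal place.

63.6°

Hobo–Dyer is a cylindrical equal-area projection with standard parallels at ±37.5°. Cylindrical equal-area (φ₀ = 37.5°): h = cos φ / cos 37.5° along meridians, k = cos 37.5° / cos φ along parallels; h·k = 1.
At 63.8°: h = 0.5565, k = 1.797; principal scales a = 1.797, b = 0.5565.
sin(ω/2) = (a − b)/(a + b) = 1.240/2.353 = 0.5271, so ω = 2 arcsin(0.5271) ≈ 63.6°.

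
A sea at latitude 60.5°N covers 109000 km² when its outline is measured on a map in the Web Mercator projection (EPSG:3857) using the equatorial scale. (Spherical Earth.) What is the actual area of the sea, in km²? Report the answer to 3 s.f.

The Mercator projection is conformal; its linear scale factor is the same in every direction and equals sec φ = 1/cos φ.
Areal scale = k² = sec²φ = 1/cos²(60.5°) = 1/0.4924² = 4.124.
True area = apparent / (areal scale) = 109000 / 4.124 ≈ 26400 km².

26400 km²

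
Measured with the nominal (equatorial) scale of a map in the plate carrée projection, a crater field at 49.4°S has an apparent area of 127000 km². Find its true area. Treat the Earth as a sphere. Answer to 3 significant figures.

82600 km²

Plate carrée maps x = Rλ, y = Rφ. The meridian scale is h = 1 and the parallel scale is k = 1/cos φ = sec φ.
Areal scale = h·k = 1 × sec φ; at 49.4°, h = 1.000, k = 1.537, so h·k = 1.537.
True area = apparent / (areal scale) = 127000 / 1.537 ≈ 82600 km².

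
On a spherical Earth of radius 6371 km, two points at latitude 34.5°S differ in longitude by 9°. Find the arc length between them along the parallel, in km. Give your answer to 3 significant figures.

Arc length along a parallel = R cos φ · Δλ (with Δλ in radians).
= 6371 × cos 34.5° × (9° × π/180) = 6371 × 0.8241 × 0.1571 ≈ 825 km.

825 km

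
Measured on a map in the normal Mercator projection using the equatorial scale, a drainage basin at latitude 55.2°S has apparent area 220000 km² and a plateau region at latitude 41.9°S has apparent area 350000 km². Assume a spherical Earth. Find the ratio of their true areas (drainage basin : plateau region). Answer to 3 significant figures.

0.370

On Mercator the areal scale is sec²φ, so true area = apparent × cos²φ.
True area of drainage basin: 220000 × cos²(55.2°) = 220000 × 0.3257 = 71660 km².
True area of plateau region: 350000 × cos²(41.9°) = 350000 × 0.5540 = 193900 km².
Ratio = 71660 / 193900 ≈ 0.370.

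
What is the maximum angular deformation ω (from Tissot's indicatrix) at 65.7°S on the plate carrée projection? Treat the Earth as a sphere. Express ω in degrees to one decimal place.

49.3°

In the plate carrée (x = Rλ, y = Rφ), meridians are true-scale (h = 1) and parallels are stretched by k = sec φ.
At 65.7°: h = 1.000, k = 2.430; principal scales a = 2.430, b = 1.000.
sin(ω/2) = (a − b)/(a + b) = 1.430/3.430 = 0.4169, so ω = 2 arcsin(0.4169) ≈ 49.3°.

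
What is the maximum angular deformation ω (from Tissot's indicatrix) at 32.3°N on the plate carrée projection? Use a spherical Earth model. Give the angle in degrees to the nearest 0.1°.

In the plate carrée (x = Rλ, y = Rφ), meridians are true-scale (h = 1) and parallels are stretched by k = sec φ.
At 32.3°: h = 1.000, k = 1.183; principal scales a = 1.183, b = 1.000.
sin(ω/2) = (a − b)/(a + b) = 0.1831/2.183 = 0.08386, so ω = 2 arcsin(0.08386) ≈ 9.6°.

9.6°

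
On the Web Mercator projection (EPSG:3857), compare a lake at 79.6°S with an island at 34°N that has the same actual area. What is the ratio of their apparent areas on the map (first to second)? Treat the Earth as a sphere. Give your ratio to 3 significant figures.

21.1

Mercator areal scale is sec²φ.
At 79.6°: sec²(79.6°) = 1/0.1805² = 30.69.
At 34°: sec²(34°) = 1/0.8290² = 1.455.
Ratio = 30.69/1.455 = cos²(34°)/cos²(79.6°) ≈ 21.1.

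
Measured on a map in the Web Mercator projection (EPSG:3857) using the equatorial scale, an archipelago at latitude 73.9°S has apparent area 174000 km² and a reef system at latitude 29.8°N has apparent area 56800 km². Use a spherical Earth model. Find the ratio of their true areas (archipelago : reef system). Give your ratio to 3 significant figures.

0.313

Mercator's areal exaggeration is sec²φ; hence true area = (apparent area) · cos²φ.
True area of archipelago: 174000 × cos²(73.9°) = 174000 × 0.07690 = 13380 km².
True area of reef system: 56800 × cos²(29.8°) = 56800 × 0.7530 = 42770 km².
Ratio = 13380 / 42770 ≈ 0.313.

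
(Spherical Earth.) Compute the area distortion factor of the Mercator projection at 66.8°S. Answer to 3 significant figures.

6.44

For Mercator, h = k = sec φ (a conformal cylindrical projection has a single point scale, 1/cos φ).
Areal scale = k² = sec²φ = 1/cos²(66.8°) = 1/0.3939² = 6.444.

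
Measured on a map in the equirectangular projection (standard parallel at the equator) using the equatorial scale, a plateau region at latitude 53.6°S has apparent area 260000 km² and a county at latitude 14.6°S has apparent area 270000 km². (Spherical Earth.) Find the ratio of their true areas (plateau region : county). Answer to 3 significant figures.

Plate carrée has h = 1 and k = sec φ, giving areal scale sec φ; true area = (apparent area) · cos φ.
True area of plateau region: 260000 × cos(53.6°) = 260000 × 0.5934 = 154300 km².
True area of county: 270000 × cos(14.6°) = 270000 × 0.9677 = 261300 km².
Ratio = 154300 / 261300 ≈ 0.591.

0.591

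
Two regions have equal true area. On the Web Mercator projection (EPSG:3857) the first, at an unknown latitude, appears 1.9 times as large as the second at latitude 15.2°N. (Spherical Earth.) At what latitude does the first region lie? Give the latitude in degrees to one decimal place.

45.6°

On Mercator, (apparent₁)/(apparent₂) = sec²φ₁ / sec²φ₂ when true areas are equal.
cos²φ₂ / cos²φ₁ = 1.9  ⇒  cos φ₁ = cos 15.2° / √1.9 = 0.9650/1.378 = 0.7001.
φ₁ = arccos(0.7001) ≈ 45.6°.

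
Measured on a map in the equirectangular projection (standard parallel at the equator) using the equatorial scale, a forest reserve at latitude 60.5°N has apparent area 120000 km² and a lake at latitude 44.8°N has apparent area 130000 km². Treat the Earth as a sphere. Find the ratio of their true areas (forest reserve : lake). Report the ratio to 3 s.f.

0.641

On the plate carrée, areal scale = h·k = 1 × sec φ, so true area = apparent × cos φ.
True area of forest reserve: 120000 × cos(60.5°) = 120000 × 0.4924 = 59090 km².
True area of lake: 130000 × cos(44.8°) = 130000 × 0.7096 = 92240 km².
Ratio = 59090 / 92240 ≈ 0.641.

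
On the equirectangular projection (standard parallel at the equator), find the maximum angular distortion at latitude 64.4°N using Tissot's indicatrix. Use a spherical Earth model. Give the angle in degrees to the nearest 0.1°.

Plate carrée maps x = Rλ, y = Rφ. The meridian scale is h = 1 and the parallel scale is k = 1/cos φ = sec φ.
At 64.4°: h = 1.000, k = 2.314; principal scales a = 2.314, b = 1.000.
sin(ω/2) = (a − b)/(a + b) = 1.314/3.314 = 0.3966, so ω = 2 arcsin(0.3966) ≈ 46.7°.

46.7°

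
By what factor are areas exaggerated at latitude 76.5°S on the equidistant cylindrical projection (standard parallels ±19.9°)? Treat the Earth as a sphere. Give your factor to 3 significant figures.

With standard parallel φ₀ = 19.9°, the equirectangular projection gives x = Rλ cos φ₀, y = Rφ, so h = 1 and k = cos 19.9° / cos φ.
Areal scale = h·k = 1 × cos φ₀ / cos φ; at 76.5°, h = 1.000, k = 4.028, so h·k = 4.028.

4.03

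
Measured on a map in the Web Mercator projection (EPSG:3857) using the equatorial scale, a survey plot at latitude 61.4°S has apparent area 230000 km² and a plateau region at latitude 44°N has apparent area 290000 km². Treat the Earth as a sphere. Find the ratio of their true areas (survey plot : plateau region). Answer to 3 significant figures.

0.351

Since Mercator area scale is 1/cos²φ, the true area equals the apparent area multiplied by cos²φ.
True area of survey plot: 230000 × cos²(61.4°) = 230000 × 0.2291 = 52700 km².
True area of plateau region: 290000 × cos²(44°) = 290000 × 0.5174 = 150100 km².
Ratio = 52700 / 150100 ≈ 0.351.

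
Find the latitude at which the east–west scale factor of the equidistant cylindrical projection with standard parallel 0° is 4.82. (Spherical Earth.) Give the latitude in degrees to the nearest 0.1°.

78.0°

Plate carrée: h = 1, k = sec φ along parallels.
sec φ = 4.82  ⇒  cos φ = 0.2075  ⇒  φ ≈ 78.0°.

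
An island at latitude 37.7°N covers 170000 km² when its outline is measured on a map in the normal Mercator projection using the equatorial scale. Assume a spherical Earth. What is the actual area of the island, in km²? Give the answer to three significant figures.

106000 km²

Mercator is conformal, so the point scale is isotropic: h = k = sec φ = 1/cos φ.
Areal scale = k² = sec²φ = 1/cos²(37.7°) = 1/0.7912² = 1.597.
True area = apparent / (areal scale) = 170000 / 1.597 ≈ 106000 km².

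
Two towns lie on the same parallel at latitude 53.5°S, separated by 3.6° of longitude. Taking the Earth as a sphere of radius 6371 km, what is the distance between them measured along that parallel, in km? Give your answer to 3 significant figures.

238 km

Arc length along a parallel = R cos φ · Δλ (with Δλ in radians).
= 6371 × cos 53.5° × (3.6° × π/180) = 6371 × 0.5948 × 0.06283 ≈ 238 km.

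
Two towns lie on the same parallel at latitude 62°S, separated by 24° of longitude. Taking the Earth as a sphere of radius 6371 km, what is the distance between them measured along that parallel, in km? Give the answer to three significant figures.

Arc length along a parallel = R cos φ · Δλ (with Δλ in radians).
= 6371 × cos 62° × (24° × π/180) = 6371 × 0.4695 × 0.4189 ≈ 1250 km.

1250 km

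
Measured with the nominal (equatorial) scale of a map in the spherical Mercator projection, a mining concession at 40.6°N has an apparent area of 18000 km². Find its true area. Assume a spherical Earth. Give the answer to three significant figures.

For Mercator, h = k = sec φ (a conformal cylindrical projection has a single point scale, 1/cos φ).
Areal scale = k² = sec²φ = 1/cos²(40.6°) = 1/0.7593² = 1.735.
True area = apparent / (areal scale) = 18000 / 1.735 ≈ 10400 km².

10400 km²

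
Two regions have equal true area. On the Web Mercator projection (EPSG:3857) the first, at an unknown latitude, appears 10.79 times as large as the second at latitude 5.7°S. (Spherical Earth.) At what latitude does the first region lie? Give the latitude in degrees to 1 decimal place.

For equal true areas on Mercator, apparent areas scale as sec²φ, so the ratio is cos²φ₂ / cos²φ₁.
cos²φ₂ / cos²φ₁ = 10.79  ⇒  cos φ₁ = cos 5.7° / √10.79 = 0.9951/3.285 = 0.3029.
φ₁ = arccos(0.3029) ≈ 72.4°.

72.4°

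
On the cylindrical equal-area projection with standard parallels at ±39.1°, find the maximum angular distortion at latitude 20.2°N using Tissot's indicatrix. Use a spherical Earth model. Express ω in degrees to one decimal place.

A cylindrical equal-area projection with standard parallel φ₀ has meridian scale h = cos φ / cos φ₀ and parallel scale k = cos φ₀ / cos φ (so areas are preserved, h·k = 1).
At 20.2°: h = 1.209, k = 0.8269; principal scales a = 1.209, b = 0.8269.
sin(ω/2) = (a − b)/(a + b) = 0.3824/2.036 = 0.1878, so ω = 2 arcsin(0.1878) ≈ 21.6°.

21.6°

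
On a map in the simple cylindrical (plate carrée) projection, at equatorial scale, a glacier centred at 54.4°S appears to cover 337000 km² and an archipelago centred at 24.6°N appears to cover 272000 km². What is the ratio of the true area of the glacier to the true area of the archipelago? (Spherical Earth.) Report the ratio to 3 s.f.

Plate carrée has h = 1 and k = sec φ, giving areal scale sec φ; true area = (apparent area) · cos φ.
True area of glacier: 337000 × cos(54.4°) = 337000 × 0.5821 = 196200 km².
True area of archipelago: 272000 × cos(24.6°) = 272000 × 0.9092 = 247300 km².
Ratio = 196200 / 247300 ≈ 0.793.

0.793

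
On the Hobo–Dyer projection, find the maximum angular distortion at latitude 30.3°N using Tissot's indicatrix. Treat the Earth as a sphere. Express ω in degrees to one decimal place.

9.7°

Hobo–Dyer is a cylindrical equal-area projection with standard parallels at ±37.5°. For cylindrical equal-area with standard parallel φ₀, h = cos φ / cos φ₀ and k = cos φ₀ / cos φ, so h·k = 1.
At 30.3°: h = 1.088, k = 0.9189; principal scales a = 1.088, b = 0.9189.
sin(ω/2) = (a − b)/(a + b) = 0.1694/2.007 = 0.08440, so ω = 2 arcsin(0.08440) ≈ 9.7°.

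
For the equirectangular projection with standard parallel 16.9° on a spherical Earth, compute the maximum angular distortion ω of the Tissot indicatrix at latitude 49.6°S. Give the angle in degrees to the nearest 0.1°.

The equidistant cylindrical projection with φ₀ = 16.9° has h = 1 (meridians true) and k = cos φ₀ / cos φ along parallels.
At 49.6°: h = 1.000, k = 1.476; principal scales a = 1.476, b = 1.000.
sin(ω/2) = (a − b)/(a + b) = 0.4763/2.476 = 0.1923, so ω = 2 arcsin(0.1923) ≈ 22.2°.

22.2°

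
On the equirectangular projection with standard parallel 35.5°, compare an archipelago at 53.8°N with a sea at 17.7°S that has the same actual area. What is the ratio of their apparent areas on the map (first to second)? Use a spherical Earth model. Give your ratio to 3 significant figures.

1.61

With standard parallel φ₀ = 35.5°, the equirectangular projection gives x = Rλ cos φ₀, y = Rφ, so h = 1 and k = cos 35.5° / cos φ.
Areal scale at 53.8°: h·k = 1.000 × 1.378 = 1.378.
Areal scale at 17.7°: h·k = 1.000 × 0.8546 = 0.8546.
Ratio = 1.378/0.8546 ≈ 1.61.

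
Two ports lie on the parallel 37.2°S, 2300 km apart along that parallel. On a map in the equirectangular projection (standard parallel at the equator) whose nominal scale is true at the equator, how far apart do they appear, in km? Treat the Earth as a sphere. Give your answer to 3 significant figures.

Plate carrée maps x = Rλ, y = Rφ. The meridian scale is h = 1 and the parallel scale is k = 1/cos φ = sec φ.
Along the parallel, k = sec 37.2° = 1/0.7965 = 1.255.
Map distance = 2300 × 1.255 ≈ 2890 km.

2890 km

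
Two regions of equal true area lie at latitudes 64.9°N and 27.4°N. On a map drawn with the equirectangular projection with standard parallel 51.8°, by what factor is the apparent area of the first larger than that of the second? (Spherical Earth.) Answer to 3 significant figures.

2.09

The equidistant cylindrical projection with φ₀ = 51.8° has h = 1 (meridians true) and k = cos φ₀ / cos φ along parallels.
Areal scale at 64.9°: h·k = 1.000 × 1.458 = 1.458.
Areal scale at 27.4°: h·k = 1.000 × 0.6966 = 0.6966.
Ratio = 1.458/0.6966 ≈ 2.09.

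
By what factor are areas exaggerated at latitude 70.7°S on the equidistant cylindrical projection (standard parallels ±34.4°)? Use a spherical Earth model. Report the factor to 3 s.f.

With standard parallel φ₀ = 34.4°, the equirectangular projection gives x = Rλ cos φ₀, y = Rφ, so h = 1 and k = cos 34.4° / cos φ.
Areal scale = h·k = 1 × cos φ₀ / cos φ; at 70.7°, h = 1.000, k = 2.496, so h·k = 2.496.

2.50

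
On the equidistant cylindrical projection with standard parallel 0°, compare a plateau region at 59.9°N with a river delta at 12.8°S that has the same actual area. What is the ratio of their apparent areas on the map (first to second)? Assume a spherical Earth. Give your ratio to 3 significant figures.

In the plate carrée (x = Rλ, y = Rφ), meridians are true-scale (h = 1) and parallels are stretched by k = sec φ.
Areal scale at 59.9°: h·k = 1.000 × 1.994 = 1.994.
Areal scale at 12.8°: h·k = 1.000 × 1.025 = 1.025.
Ratio = 1.994/1.025 ≈ 1.94.

1.94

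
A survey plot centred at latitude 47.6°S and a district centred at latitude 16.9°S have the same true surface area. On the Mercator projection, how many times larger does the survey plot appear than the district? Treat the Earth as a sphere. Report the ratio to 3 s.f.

Mercator is conformal with k = sec φ, so areal scale = k² = sec²φ.
At 47.6°: sec²(47.6°) = 1/0.6743² = 2.199.
At 16.9°: sec²(16.9°) = 1/0.9568² = 1.092.
Ratio = 2.199/1.092 = cos²(16.9°)/cos²(47.6°) ≈ 2.01.

2.01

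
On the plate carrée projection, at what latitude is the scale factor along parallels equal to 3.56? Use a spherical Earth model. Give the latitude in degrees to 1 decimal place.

Plate carrée: h = 1, k = sec φ along parallels.
sec φ = 3.56  ⇒  cos φ = 0.2809  ⇒  φ ≈ 73.7°.

73.7°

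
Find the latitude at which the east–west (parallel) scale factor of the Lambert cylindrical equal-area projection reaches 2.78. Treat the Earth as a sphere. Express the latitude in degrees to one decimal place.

The Lambert cylindrical equal-area projection is the cylindrical equal-area projection with its standard parallel at the equator (φ₀ = 0). A cylindrical equal-area projection with standard parallel φ₀ has meridian scale h = cos φ / cos φ₀ and parallel scale k = cos φ₀ / cos φ (so areas are preserved, h·k = 1).
k = cos φ₀ / cos φ = 2.78  ⇒  cos φ = cos 0° / 2.78 = 0.3597.
φ = arccos(0.3597) ≈ 68.9°.

68.9°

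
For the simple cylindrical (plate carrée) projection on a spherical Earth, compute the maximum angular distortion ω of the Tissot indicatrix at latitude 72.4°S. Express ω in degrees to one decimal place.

For the equirectangular projection with φ₀ = 0 (plate carrée), h = 1 along meridians and k = sec φ along parallels.
At 72.4°: h = 1.000, k = 3.307; principal scales a = 3.307, b = 1.000.
sin(ω/2) = (a − b)/(a + b) = 2.307/4.307 = 0.5357, so ω = 2 arcsin(0.5357) ≈ 64.8°.

64.8°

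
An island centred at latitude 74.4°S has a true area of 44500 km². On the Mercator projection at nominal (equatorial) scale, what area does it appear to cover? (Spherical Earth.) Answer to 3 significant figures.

615000 km²

For Mercator, h = k = sec φ (a conformal cylindrical projection has a single point scale, 1/cos φ).
Areal scale = k² = sec²φ = 1/cos²(74.4°) = 1/0.2689² = 13.83.
Apparent area = 44500 × 13.83 ≈ 615000 km².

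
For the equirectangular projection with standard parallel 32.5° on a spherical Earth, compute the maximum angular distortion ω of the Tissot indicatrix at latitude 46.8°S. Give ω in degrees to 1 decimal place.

11.9°

The equidistant cylindrical projection with φ₀ = 32.5° has h = 1 (meridians true) and k = cos φ₀ / cos φ along parallels.
At 46.8°: h = 1.000, k = 1.232; principal scales a = 1.232, b = 1.000.
sin(ω/2) = (a − b)/(a + b) = 0.2320/2.232 = 0.1040, so ω = 2 arcsin(0.1040) ≈ 11.9°.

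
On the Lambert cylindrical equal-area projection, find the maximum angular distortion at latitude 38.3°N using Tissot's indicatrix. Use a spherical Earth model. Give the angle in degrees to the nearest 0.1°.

The Lambert cylindrical equal-area projection is the cylindrical equal-area projection with its standard parallel at the equator (φ₀ = 0). A cylindrical equal-area projection with standard parallel φ₀ has meridian scale h = cos φ / cos φ₀ and parallel scale k = cos φ₀ / cos φ (so areas are preserved, h·k = 1).
At 38.3°: h = 0.7848, k = 1.274; principal scales a = 1.274, b = 0.7848.
sin(ω/2) = (a − b)/(a + b) = 0.4895/2.059 = 0.2377, so ω = 2 arcsin(0.2377) ≈ 27.5°.

27.5°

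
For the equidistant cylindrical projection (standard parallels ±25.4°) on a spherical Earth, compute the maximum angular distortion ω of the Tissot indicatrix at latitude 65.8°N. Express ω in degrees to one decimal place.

44.1°

The equidistant cylindrical projection with φ₀ = 25.4° has h = 1 (meridians true) and k = cos φ₀ / cos φ along parallels.
At 65.8°: h = 1.000, k = 2.204; principal scales a = 2.204, b = 1.000.
sin(ω/2) = (a − b)/(a + b) = 1.204/3.204 = 0.3757, so ω = 2 arcsin(0.3757) ≈ 44.1°.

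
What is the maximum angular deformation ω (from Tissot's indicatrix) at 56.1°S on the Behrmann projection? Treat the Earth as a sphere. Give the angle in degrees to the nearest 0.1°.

Behrmann is a cylindrical equal-area projection with standard parallels at ±30°. For cylindrical equal-area with standard parallel φ₀, h = cos φ / cos φ₀ and k = cos φ₀ / cos φ, so h·k = 1.
At 56.1°: h = 0.6440, k = 1.553; principal scales a = 1.553, b = 0.6440.
sin(ω/2) = (a − b)/(a + b) = 0.9087/2.197 = 0.4137, so ω = 2 arcsin(0.4137) ≈ 48.9°.

48.9°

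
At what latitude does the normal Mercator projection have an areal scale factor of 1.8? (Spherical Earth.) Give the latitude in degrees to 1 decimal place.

Mercator areal scale is sec²φ.
sec²φ = 1.8  ⇒  cos²φ = 0.5556  ⇒  cos φ = 0.7454.
φ = arccos(0.7454) ≈ 41.8°.

41.8°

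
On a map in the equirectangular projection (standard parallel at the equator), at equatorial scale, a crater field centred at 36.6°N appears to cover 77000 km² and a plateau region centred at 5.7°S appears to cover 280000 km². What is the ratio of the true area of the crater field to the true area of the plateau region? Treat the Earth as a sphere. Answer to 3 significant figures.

0.222

Plate carrée has h = 1 and k = sec φ, giving areal scale sec φ; true area = (apparent area) · cos φ.
True area of crater field: 77000 × cos(36.6°) = 77000 × 0.8028 = 61820 km².
True area of plateau region: 280000 × cos(5.7°) = 280000 × 0.9951 = 278600 km².
Ratio = 61820 / 278600 ≈ 0.222.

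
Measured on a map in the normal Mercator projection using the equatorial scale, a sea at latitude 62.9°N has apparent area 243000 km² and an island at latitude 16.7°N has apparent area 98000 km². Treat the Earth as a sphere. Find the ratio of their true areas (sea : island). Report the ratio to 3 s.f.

0.561

Mercator's areal exaggeration is sec²φ; hence true area = (apparent area) · cos²φ.
True area of sea: 243000 × cos²(62.9°) = 243000 × 0.2075 = 50430 km².
True area of island: 98000 × cos²(16.7°) = 98000 × 0.9174 = 89910 km².
Ratio = 50430 / 89910 ≈ 0.561.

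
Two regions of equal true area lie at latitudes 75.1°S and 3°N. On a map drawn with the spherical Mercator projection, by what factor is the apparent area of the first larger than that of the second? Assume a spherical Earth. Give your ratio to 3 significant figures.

Mercator is conformal with k = sec φ, so areal scale = k² = sec²φ.
At 75.1°: sec²(75.1°) = 1/0.2571² = 15.12.
At 3°: sec²(3°) = 1/0.9986² = 1.003.
Ratio = 15.12/1.003 = cos²(3°)/cos²(75.1°) ≈ 15.1.

15.1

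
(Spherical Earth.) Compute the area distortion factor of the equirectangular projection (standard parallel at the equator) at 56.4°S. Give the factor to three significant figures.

For the equirectangular projection with φ₀ = 0 (plate carrée), h = 1 along meridians and k = sec φ along parallels.
Areal scale = h·k = 1 × sec φ; at 56.4°, h = 1.000, k = 1.807, so h·k = 1.807.

1.81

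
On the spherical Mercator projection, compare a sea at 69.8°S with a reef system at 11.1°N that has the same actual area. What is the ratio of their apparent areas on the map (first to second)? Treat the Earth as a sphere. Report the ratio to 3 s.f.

Mercator areal scale is sec²φ.
At 69.8°: sec²(69.8°) = 1/0.3453² = 8.387.
At 11.1°: sec²(11.1°) = 1/0.9813² = 1.038.
Ratio = 8.387/1.038 = cos²(11.1°)/cos²(69.8°) ≈ 8.08.

8.08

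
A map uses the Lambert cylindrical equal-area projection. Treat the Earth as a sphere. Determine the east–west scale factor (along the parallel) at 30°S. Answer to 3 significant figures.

The Lambert cylindrical equal-area projection is the cylindrical equal-area projection with its standard parallel at the equator (φ₀ = 0). For cylindrical equal-area with standard parallel φ₀, h = cos φ / cos φ₀ and k = cos φ₀ / cos φ, so h·k = 1.
k = cos 0° / cos 30° = 1.000/0.8660 = 1.155.

1.15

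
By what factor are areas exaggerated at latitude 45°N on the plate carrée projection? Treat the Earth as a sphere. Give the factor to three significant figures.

1.41

In the plate carrée (x = Rλ, y = Rφ), meridians are true-scale (h = 1) and parallels are stretched by k = sec φ.
Areal scale = h·k = 1 × sec φ; at 45°, h = 1.000, k = 1.414, so h·k = 1.414.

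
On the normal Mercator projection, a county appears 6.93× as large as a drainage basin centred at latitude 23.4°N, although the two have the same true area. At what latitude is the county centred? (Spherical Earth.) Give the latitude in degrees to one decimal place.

On Mercator, (apparent₁)/(apparent₂) = sec²φ₁ / sec²φ₂ when true areas are equal.
cos²φ₂ / cos²φ₁ = 6.93  ⇒  cos φ₁ = cos 23.4° / √6.93 = 0.9178/2.632 = 0.3486.
φ₁ = arccos(0.3486) ≈ 69.6°.

69.6°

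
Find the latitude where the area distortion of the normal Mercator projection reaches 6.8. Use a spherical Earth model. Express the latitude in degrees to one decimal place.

Mercator areal scale is sec²φ.
sec²φ = 6.8  ⇒  cos²φ = 0.1471  ⇒  cos φ = 0.3835.
φ = arccos(0.3835) ≈ 67.5°.

67.5°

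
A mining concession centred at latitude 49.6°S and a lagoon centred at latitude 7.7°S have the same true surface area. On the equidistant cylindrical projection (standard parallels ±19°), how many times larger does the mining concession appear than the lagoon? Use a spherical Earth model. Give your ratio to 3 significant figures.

1.53

In the equirectangular projection with standard parallel φ₀ = 19° (x = Rλ cos φ₀, y = Rφ), meridians are true-scale (h = 1) and the parallel scale is k = cos φ₀ / cos φ.
Areal scale at 49.6°: h·k = 1.000 × 1.459 = 1.459.
Areal scale at 7.7°: h·k = 1.000 × 0.9541 = 0.9541.
Ratio = 1.459/0.9541 ≈ 1.53.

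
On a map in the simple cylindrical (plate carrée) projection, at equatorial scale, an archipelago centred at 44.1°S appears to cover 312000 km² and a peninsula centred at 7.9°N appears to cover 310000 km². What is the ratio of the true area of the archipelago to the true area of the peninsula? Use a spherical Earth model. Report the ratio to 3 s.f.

0.730

On the plate carrée, areal scale = h·k = 1 × sec φ, so true area = apparent × cos φ.
True area of archipelago: 312000 × cos(44.1°) = 312000 × 0.7181 = 224100 km².
True area of peninsula: 310000 × cos(7.9°) = 310000 × 0.9905 = 307100 km².
Ratio = 224100 / 307100 ≈ 0.730.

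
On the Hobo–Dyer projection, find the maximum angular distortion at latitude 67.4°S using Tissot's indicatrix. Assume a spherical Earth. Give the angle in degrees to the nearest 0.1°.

76.6°

The Hobo–Dyer projection is cylindrical equal-area with φ₀ = 37.5°. For cylindrical equal-area with standard parallel φ₀, h = cos φ / cos φ₀ and k = cos φ₀ / cos φ, so h·k = 1.
At 67.4°: h = 0.4844, k = 2.064; principal scales a = 2.064, b = 0.4844.
sin(ω/2) = (a − b)/(a + b) = 1.580/2.549 = 0.6199, so ω = 2 arcsin(0.6199) ≈ 76.6°.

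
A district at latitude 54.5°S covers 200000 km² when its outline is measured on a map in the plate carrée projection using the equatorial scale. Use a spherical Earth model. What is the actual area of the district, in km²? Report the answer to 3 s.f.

For the equirectangular projection with φ₀ = 0 (plate carrée), h = 1 along meridians and k = sec φ along parallels.
Areal scale = h·k = 1 × sec φ; at 54.5°, h = 1.000, k = 1.722, so h·k = 1.722.
True area = apparent / (areal scale) = 200000 / 1.722 ≈ 116000 km².

116000 km²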